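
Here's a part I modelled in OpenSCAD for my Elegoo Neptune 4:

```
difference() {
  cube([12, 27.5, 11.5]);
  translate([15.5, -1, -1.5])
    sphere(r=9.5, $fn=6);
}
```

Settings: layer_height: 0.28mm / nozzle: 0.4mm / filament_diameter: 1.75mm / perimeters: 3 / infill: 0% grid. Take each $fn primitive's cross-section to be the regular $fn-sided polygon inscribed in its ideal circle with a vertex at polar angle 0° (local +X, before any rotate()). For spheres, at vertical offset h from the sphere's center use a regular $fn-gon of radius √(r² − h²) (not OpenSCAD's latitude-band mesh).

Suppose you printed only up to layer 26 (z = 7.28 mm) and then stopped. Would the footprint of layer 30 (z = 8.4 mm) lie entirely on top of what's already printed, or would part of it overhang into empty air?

Compare the two slices. At z = 7.28: the 12×27.5 cube contributes its full rectangle (area 330.00 mm²); the r=9.5 sphere at (15.5, -1) contributes a regular 6-gon of circumradius √(9.5²−8.78²) = 3.628 (area = (6/2)·3.628²·sin(360°/6) = 34.19 mm²); Subtracting the remaining from the first: starting from the 12×27.5 cube (330.00 mm²), the r=9.5 sphere at (15.5, -1) misses the remaining region (no effect) — area = 330.00 mm². At z = 8.4: the cube (footprint 12×27.5) is included at this height (area 330.00 mm²); the sphere at (15.5, -1) does not reach this height (|z−center|=9.900 > r=9.5); After the difference (first − rest): none of the subtracted shapes is present at this height, so the 12×27.5 cube is unchanged — area = 330.00 mm². Checking containment: the cross-section at z = 8.4 is a subset of the cross-section at z = 7.28.

entirely on top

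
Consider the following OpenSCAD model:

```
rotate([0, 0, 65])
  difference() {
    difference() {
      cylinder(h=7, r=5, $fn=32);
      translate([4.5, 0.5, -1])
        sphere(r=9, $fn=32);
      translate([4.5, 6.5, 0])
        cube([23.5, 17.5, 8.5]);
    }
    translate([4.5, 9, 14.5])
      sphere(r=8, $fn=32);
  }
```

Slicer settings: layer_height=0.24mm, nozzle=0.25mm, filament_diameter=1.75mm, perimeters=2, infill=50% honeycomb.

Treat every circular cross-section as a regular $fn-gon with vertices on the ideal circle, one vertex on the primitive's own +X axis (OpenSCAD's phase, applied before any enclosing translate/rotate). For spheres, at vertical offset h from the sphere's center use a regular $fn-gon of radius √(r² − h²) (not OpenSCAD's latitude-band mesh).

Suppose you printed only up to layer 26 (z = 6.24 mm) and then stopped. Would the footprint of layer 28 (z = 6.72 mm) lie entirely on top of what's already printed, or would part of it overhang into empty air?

part overhangs

Compare the two slices. At z = 6.24: the r=5 cylinder contributes a regular 32-gon of circumradius 5 (area = (32/2)·5.000²·sin(360°/32) = 78.04 mm²); the sphere at (4.5, 0.5): section is a regular 32-gon, circumradius = √(r²−h²) = √(9²−7.24²) = 5.346 (area = (32/2)·5.346²·sin(360°/32) = 89.22 mm²); the cube at (4.5, 6.5) (footprint 23.5×17.5) is included at this height (area 411.25 mm²); Taking the first minus the rest: starting from the r=5 cylinder (78.04 mm²), the r=9 sphere at (4.5, 0.5) partially overlaps it — only the 38.33 mm² overlap (of its 89.22 mm²) is removed, clipping the outline; the 23.5×17.5 cube at (4.5, 6.5) misses the remaining region (no effect) — area = 39.71 mm²; the sphere at (4.5, 9) is not intersected at this z (|z−center|=8.260 > r=8); Taking the first minus the rest: none of the subtracted shapes is present at this height, so that combined region is unchanged — area = 39.71 mm²; (whole slice rotated 65° about Z — lengths, areas and connectivity unchanged). At z = 6.72: the r=5 cylinder gives a regular 32-gon of circumradius 5 (constant along its height) (area = (32/2)·5.000²·sin(360°/32) = 78.04 mm²); the r=9 sphere at (4.5, 0.5) slices to a regular 32-gon of circumradius 4.626 (√(r²−h²) with h=7.72 from center) (area = (32/2)·4.626²·sin(360°/32) = 66.80 mm²); the cube at (4.5, 6.5) is present — its section is the full 23.5×17.5 rectangle (area 411.25 mm²); Taking the first minus the rest: starting from the r=5 cylinder (78.04 mm²), the r=9 sphere at (4.5, 0.5) partially overlaps it — only the 30.48 mm² overlap (of its 66.80 mm²) is removed, clipping the outline; the 23.5×17.5 cube at (4.5, 6.5) misses the remaining region (no effect) — area = 47.55 mm²; the sphere at (4.5, 9): section is a regular 32-gon, circumradius = √(r²−h²) = √(8²−7.78²) = 1.863 (area = (32/2)·1.863²·sin(360°/32) = 10.84 mm²); After the difference (first − rest): starting from that combined region (47.55 mm²), the r=8 sphere at (4.5, 9) misses the remaining region (no effect) — area = 47.55 mm²; (whole slice rotated 65° about Z — lengths, areas and connectivity unchanged). Checking containment: at z = 6.72 the cross-section extends beyond the z = 6.24 cross-section by about 7.84 mm².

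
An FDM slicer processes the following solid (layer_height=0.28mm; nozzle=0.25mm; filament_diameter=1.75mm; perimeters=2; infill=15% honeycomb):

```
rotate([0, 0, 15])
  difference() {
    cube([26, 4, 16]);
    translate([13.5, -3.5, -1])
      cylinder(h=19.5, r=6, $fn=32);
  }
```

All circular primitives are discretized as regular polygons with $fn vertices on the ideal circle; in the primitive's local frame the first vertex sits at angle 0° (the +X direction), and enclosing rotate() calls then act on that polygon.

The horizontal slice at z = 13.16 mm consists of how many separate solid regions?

At z = 13.16 mm: the cube is present — its section is the full 26×4 rectangle; the r=6 cylinder at (13.5, -3.5) contributes a regular 32-gon of circumradius 6; Subtracting the remaining from the first: starting from the 26×4 cube, the r=6 cylinder at (13.5, -3.5) partially overlaps it — only the 16.85 mm² overlap (of its 112.37 mm²) is removed, clipping the outline — 1 connected region; (whole slice rotated 15° about Z — lengths, areas and connectivity unchanged). The result has 1 disconnected region.

1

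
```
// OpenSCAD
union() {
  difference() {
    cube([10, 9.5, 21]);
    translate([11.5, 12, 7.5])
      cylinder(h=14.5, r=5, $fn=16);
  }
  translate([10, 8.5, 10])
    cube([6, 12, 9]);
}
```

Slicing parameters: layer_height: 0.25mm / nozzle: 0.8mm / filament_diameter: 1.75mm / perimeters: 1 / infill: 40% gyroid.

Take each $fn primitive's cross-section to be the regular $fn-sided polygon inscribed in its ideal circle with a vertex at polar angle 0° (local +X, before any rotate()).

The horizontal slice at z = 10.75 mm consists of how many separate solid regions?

2

At z = 10.75 mm: the cube is present — its section is the full 10×9.5 rectangle; the cylinder at (11.5, 12): section is a regular 16-gon, circumradius r=5; After the difference (first − rest): starting from the 10×9.5 cube, the r=5 cylinder at (11.5, 12) partially overlaps it — only the 3.81 mm² overlap (of its 76.54 mm²) is removed, clipping the outline — 1 connected region; the 6×12 cube at (10, 8.5) contributes its full rectangle; Combining (union): the 2 present regions are separate (no shared area or edge), so areas and boundary lengths simply add and each stays a separate island — 2 connected regions. The result has 2 disconnected regions.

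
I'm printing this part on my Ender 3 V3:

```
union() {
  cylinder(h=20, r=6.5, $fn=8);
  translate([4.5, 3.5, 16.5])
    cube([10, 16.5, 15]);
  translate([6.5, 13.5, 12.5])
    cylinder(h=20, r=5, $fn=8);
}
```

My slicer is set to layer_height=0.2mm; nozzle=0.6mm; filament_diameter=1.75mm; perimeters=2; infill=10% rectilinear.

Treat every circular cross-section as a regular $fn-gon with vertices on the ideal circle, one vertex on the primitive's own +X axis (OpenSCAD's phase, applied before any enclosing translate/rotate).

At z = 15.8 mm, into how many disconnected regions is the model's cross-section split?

At z = 15.8 mm: the cylinder: section is a regular 8-gon, circumradius r=6.5; the cube at (4.5, 3.5) is absent (z outside [16.5, 31.5]); the cylinder at (6.5, 13.5): section is a regular 8-gon, circumradius r=5; Taking the union: the 2 present regions are separate (no shared area or edge), so areas and boundary lengths simply add and each stays a separate island — 2 connected regions. The result has 2 disconnected regions.

2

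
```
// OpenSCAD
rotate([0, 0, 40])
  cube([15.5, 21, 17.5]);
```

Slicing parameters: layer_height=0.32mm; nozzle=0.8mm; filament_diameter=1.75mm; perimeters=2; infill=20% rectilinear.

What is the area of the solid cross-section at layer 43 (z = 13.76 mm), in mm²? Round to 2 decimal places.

At z = 13.76 mm: the cube (footprint 15.5×21) is included at this height (area 325.50 mm²); (rotated 40° about Z; rotation is an isometry so areas/perimeters/island counts are preserved). Overall, the cross-section is a single solid region. Net area = 325.50 mm².

325.50 mm²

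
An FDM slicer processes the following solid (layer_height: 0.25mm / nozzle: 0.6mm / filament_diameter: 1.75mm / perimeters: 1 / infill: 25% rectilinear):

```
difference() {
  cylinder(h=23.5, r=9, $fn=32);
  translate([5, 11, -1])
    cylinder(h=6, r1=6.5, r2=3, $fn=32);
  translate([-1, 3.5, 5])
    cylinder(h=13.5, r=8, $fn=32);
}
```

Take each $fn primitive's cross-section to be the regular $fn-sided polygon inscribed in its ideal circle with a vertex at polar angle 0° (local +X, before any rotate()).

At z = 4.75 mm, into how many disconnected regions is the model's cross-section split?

1

At z = 4.75 mm: the r=9 cylinder gives a regular 32-gon of circumradius 9 (constant along its height); the cone at (5, 11): at t=0.958 of its height the radius interpolates to r₁+(r₂−r₁)t = 3.146, giving a regular 32-gon of that circumradius; the cylinder at (-1, 3.5) is absent (z outside [5, 18.5]); Taking the first minus the rest: starting from the r=9 cylinder, the cone at (5, 11) partially overlaps it — only the 0.02 mm² overlap (of its 30.89 mm²) is removed, clipping the outline — 1 connected region. The result has 1 disconnected region.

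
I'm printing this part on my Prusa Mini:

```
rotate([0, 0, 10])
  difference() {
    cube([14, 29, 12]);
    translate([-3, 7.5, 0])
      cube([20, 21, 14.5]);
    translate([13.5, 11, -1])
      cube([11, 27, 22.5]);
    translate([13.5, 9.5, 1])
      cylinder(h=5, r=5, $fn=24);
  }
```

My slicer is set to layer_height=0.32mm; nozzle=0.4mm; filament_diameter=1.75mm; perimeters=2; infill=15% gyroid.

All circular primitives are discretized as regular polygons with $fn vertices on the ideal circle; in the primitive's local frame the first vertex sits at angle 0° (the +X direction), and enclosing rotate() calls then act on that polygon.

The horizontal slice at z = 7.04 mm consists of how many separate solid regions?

At z = 7.04 mm: the cube (footprint 14×29) is included at this height; the cube at (-3, 7.5) (footprint 20×21) is included at this height; the 11×27 cube at (13.5, 11) contributes its full rectangle; the cylinder at (13.5, 9.5) is absent (z outside [1, 6]); Subtracting the remaining from the first: starting from the 14×29 cube, the 20×21 cube at (-3, 7.5) partially overlaps it — only the 294.00 mm² overlap (of its 420.00 mm²) is removed, clipping the outline; the 11×27 cube at (13.5, 11) partially overlaps it — only the 0.25 mm² overlap (of its 297.00 mm²) is removed, clipping the outline — 2 connected regions; (rotated 10° about Z; rotation is an isometry so areas/perimeters/island counts are preserved). The result has 2 disconnected regions.

2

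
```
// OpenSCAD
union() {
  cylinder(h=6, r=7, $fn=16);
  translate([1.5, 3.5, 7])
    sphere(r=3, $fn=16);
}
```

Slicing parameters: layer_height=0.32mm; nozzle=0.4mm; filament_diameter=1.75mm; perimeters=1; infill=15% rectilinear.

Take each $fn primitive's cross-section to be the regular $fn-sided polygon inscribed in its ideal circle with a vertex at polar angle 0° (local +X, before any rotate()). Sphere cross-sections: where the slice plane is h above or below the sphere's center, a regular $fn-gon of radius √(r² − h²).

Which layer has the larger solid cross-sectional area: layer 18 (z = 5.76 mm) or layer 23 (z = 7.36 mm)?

Layer 18 (z = 5.76): the r=7 cylinder contributes a regular 16-gon of circumradius 7 (area = (16/2)·7.000²·sin(360°/16) = 150.01 mm²); the r=3 sphere at (1.5, 3.5) contributes a regular 16-gon of circumradius √(3²−1.24²) = 2.732 (area = (16/2)·2.732²·sin(360°/16) = 22.85 mm²); Combining (union): the r=3 sphere at (1.5, 3.5) lies entirely inside the r=7 cylinder, so the union is just the r=7 cylinder — area = 150.01 mm². So its area = 150.01 mm². Layer 23 (z = 7.36): the cylinder is not intersected at this z (z outside [0, 6]); the r=3 sphere at (1.5, 3.5) slices to a regular 16-gon of circumradius 2.978 (√(r²−h²) with h=0.36 from center) (area = (16/2)·2.978²·sin(360°/16) = 27.16 mm²); Combining (union): only the r=3 sphere at (1.5, 3.5) is present, so the union is just that shape — area = 27.16 mm². So its area = 27.16 mm². Layer 18 is larger (150.01 vs 27.16 mm²).

layer 18 (z = 5.76 mm)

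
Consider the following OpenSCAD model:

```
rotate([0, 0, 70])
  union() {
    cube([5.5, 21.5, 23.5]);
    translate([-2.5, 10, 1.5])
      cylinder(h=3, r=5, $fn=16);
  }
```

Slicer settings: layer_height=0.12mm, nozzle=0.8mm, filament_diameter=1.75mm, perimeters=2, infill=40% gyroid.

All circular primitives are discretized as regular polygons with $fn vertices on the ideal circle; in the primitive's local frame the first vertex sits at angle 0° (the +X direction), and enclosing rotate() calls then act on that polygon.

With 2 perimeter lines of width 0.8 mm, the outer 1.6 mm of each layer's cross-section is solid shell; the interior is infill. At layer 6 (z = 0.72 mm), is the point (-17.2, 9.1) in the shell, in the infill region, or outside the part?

infill

At z = 0.72 mm: the cube (footprint 5.5×21.5) is included at this height; the cylinder at (-2.5, 10) is not intersected at this z (z outside [1.5, 4.5]); Merging all regions: only the 5.5×21.5 cube is present, so the union is just that shape — 1 connected region; (whole slice rotated 70° about Z — lengths, areas and connectivity unchanged). Overall, the cross-section is a single solid region. Undo the 70° rotation: the query point maps to (2.668, 19.275) in the un-rotated model frame. The nearest boundary edge runs (5.50, 21.50)→(0.00, 21.50); distance from the point to it = 2.22 mm. The point is inside the cross-section and 2.22 mm from the nearest boundary — more than the 1.6 mm shell width (2 × 0.8), so it's in the infill interior.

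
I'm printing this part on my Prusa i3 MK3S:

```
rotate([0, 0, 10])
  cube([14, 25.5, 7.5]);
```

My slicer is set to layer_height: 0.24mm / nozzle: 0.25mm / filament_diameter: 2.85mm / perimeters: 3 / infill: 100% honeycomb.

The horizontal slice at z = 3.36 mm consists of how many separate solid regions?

At z = 3.36 mm: the cube (footprint 14×25.5) is included at this height; (whole slice rotated 10° about Z — lengths, areas and connectivity unchanged). The result has 1 disconnected region.

1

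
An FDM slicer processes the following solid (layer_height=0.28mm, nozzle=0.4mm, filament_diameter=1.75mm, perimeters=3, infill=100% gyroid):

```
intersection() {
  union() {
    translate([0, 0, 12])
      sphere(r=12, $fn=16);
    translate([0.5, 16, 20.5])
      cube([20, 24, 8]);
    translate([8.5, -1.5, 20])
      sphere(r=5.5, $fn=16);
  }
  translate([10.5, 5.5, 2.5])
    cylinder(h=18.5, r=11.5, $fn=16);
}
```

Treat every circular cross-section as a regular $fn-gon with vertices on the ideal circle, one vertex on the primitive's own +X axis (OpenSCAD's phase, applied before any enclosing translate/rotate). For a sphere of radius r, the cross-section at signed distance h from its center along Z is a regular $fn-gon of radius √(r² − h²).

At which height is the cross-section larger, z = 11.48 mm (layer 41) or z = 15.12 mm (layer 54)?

Layer 41 (z = 11.48): the sphere: section is a regular 16-gon, circumradius = √(r²−h²) = √(12²−0.52²) = 11.989 (area = (16/2)·11.989²·sin(360°/16) = 440.02 mm²); the cube at (0.5, 16) does not reach this height (z outside [20.5, 28.5]); the sphere at (8.5, -1.5) does not reach this height (|z−center|=8.520 > r=5.5); Merging all regions: only the r=12 sphere is present, so the union is just that shape — area = 440.02 mm²; the r=11.5 cylinder at (10.5, 5.5) gives a regular 16-gon of circumradius 11.5 (constant along its height) (area = (16/2)·11.500²·sin(360°/16) = 404.88 mm²); Keeping only the common overlap: the r=11.5 cylinder at (10.5, 5.5) partially overlaps that combined region; clipping to the common part keeps 159.79 mm² — area = 159.79 mm². So its area = 159.79 mm². Layer 54 (z = 15.12): the sphere: section is a regular 16-gon, circumradius = √(r²−h²) = √(12²−3.12²) = 11.587 (area = (16/2)·11.587²·sin(360°/16) = 411.05 mm²); the cube at (0.5, 16) is not intersected at this z (z outside [20.5, 28.5]); the sphere at (8.5, -1.5): section is a regular 16-gon, circumradius = √(r²−h²) = √(5.5²−4.88²) = 2.537 (area = (16/2)·2.537²·sin(360°/16) = 19.70 mm²); Taking the union: the r=5.5 sphere at (8.5, -1.5) lies entirely inside the r=12 sphere, so the union is just the r=12 sphere — area = 411.05 mm²; the cylinder at (10.5, 5.5): section is a regular 16-gon, circumradius r=11.5 (area = (16/2)·11.500²·sin(360°/16) = 404.88 mm²); Keeping only the common overlap: the r=11.5 cylinder at (10.5, 5.5) partially overlaps that combined region; clipping to the common part keeps 150.49 mm² — area = 150.49 mm². So its area = 150.49 mm². Layer 41 is larger (159.79 vs 150.49 mm²).

layer 41 (z = 11.48 mm)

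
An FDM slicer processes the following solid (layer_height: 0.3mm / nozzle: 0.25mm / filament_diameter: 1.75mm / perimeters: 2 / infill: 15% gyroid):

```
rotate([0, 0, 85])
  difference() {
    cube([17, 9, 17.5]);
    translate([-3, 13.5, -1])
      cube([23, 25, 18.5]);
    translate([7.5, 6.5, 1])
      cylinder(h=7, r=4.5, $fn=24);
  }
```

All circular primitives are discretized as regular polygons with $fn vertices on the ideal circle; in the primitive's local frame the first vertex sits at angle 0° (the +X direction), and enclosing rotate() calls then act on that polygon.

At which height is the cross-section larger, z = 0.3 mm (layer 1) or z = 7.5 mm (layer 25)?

layer 1 (z = 0.3 mm)

Layer 1 (z = 0.3): the cube is present — its section is the full 17×9 rectangle (area 153.00 mm²); the cube at (-3, 13.5) is present — its section is the full 23×25 rectangle (area 575.00 mm²); the cylinder at (7.5, 6.5) does not reach this height (z outside [1, 8]); Taking the first minus the rest: starting from the 17×9 cube (153.00 mm²), the 23×25 cube at (-3, 13.5) misses the remaining region (no effect) — area = 153.00 mm²; (rotated 85° about Z; rotation is an isometry so areas/perimeters/island counts are preserved). So its area = 153.00 mm². Layer 25 (z = 7.5): the cube (footprint 17×9) is included at this height (area 153.00 mm²); the cube at (-3, 13.5) is present — its section is the full 23×25 rectangle (area 575.00 mm²); the cylinder at (7.5, 6.5): section is a regular 24-gon, circumradius r=4.5 (area = (24/2)·4.500²·sin(360°/24) = 62.89 mm²); Subtracting the remaining from the first: starting from the 17×9 cube (153.00 mm²), the 23×25 cube at (-3, 13.5) misses the remaining region (no effect); the r=4.5 cylinder at (7.5, 6.5) partially overlaps it — only the 52.60 mm² overlap (of its 62.89 mm²) is removed, clipping the outline — area = 100.40 mm²; (whole slice rotated 85° about Z — lengths, areas and connectivity unchanged). So its area = 100.40 mm². Layer 1 is larger (153.00 vs 100.40 mm²).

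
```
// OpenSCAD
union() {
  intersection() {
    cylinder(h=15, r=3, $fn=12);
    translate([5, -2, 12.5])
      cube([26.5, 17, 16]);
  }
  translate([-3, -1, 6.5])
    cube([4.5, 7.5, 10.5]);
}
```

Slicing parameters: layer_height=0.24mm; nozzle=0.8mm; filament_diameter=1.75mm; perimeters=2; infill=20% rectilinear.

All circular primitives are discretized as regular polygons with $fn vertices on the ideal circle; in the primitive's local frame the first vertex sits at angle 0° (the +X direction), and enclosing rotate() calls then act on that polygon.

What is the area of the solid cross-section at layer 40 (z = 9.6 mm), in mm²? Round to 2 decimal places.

At z = 9.6 mm: the r=3 cylinder contributes a regular 12-gon of circumradius 3 (area = (12/2)·3.000²·sin(360°/12) = 27.00 mm²); the cube at (5, -2) is absent (z outside [12.5, 28.5]); Keeping only the common overlap: at least one operand is absent at this height, so nothing remains; the 4.5×7.5 cube at (-3, -1) contributes its full rectangle (area 33.75 mm²); Combining (union): only the 4.5×7.5 cube at (-3, -1) is present, so the union is just that shape — area = 33.75 mm². Overall, the cross-section is a single solid region. Net area = 33.75 mm².

33.75 mm²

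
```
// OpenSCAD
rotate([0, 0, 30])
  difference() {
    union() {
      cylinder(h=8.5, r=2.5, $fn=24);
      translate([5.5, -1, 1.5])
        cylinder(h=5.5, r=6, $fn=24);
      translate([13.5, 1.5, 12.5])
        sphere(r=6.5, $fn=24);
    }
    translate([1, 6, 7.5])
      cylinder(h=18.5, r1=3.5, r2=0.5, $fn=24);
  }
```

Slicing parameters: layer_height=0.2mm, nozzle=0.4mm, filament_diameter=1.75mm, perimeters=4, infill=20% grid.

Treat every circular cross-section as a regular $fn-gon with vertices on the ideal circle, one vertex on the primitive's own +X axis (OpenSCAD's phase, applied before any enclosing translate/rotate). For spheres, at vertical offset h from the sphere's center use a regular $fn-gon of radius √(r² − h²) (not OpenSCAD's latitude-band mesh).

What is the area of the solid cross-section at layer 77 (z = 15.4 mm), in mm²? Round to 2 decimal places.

At z = 15.4 mm: the cylinder does not reach this height (z outside [0, 8.5]); the cylinder at (5.5, -1) does not reach this height (z outside [1.5, 7]); the r=6.5 sphere at (13.5, 1.5) slices to a regular 24-gon of circumradius 5.817 (√(r²−h²) with h=2.9 from center) (area = (24/2)·5.817²·sin(360°/24) = 105.10 mm²); Combining (union): only the r=6.5 sphere at (13.5, 1.5) is present, so the union is just that shape — area = 105.10 mm²; the cone at (1, 6) contributes a regular 24-gon of circumradius 2.219 (interpolated between r1=3.5 and r2=0.5 at t=0.427) (area = (24/2)·2.219²·sin(360°/24) = 15.29 mm²); Subtracting the remaining from the first: starting from that combined region (105.10 mm²), the cone at (1, 6) misses the remaining region (no effect) — area = 105.10 mm²; (whole slice rotated 30° about Z — lengths, areas and connectivity unchanged). Overall, the cross-section is a single solid region. Net area = 105.10 mm².

105.10 mm²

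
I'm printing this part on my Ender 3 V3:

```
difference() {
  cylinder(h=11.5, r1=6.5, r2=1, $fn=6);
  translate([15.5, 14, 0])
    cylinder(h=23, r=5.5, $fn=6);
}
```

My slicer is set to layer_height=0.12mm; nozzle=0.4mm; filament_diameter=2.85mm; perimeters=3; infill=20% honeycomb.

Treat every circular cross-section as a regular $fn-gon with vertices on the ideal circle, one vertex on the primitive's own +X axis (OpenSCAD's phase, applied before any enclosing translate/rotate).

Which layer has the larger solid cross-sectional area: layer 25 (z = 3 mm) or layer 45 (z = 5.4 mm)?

layer 25 (z = 3 mm)

Layer 25 (z = 3): the cone (r1=6.5→r2=1) has section circumradius 5.065 here — a regular 6-gon (area = (6/2)·5.065²·sin(360°/6) = 66.66 mm²); the r=5.5 cylinder at (15.5, 14) gives a regular 6-gon of circumradius 5.5 (constant along its height) (area = (6/2)·5.500²·sin(360°/6) = 78.59 mm²); Taking the first minus the rest: starting from the cone (66.66 mm²), the r=5.5 cylinder at (15.5, 14) misses the remaining region (no effect) — area = 66.66 mm². So its area = 66.66 mm². Layer 45 (z = 5.4): the cone: at t=0.470 of its height the radius interpolates to r₁+(r₂−r₁)t = 3.917, giving a regular 6-gon of that circumradius (area = (6/2)·3.917²·sin(360°/6) = 39.87 mm²); the r=5.5 cylinder at (15.5, 14) gives a regular 6-gon of circumradius 5.5 (constant along its height) (area = (6/2)·5.500²·sin(360°/6) = 78.59 mm²); Taking the first minus the rest: starting from the cone (39.87 mm²), the r=5.5 cylinder at (15.5, 14) misses the remaining region (no effect) — area = 39.87 mm². So its area = 39.87 mm². Layer 25 is larger (66.66 vs 39.87 mm²).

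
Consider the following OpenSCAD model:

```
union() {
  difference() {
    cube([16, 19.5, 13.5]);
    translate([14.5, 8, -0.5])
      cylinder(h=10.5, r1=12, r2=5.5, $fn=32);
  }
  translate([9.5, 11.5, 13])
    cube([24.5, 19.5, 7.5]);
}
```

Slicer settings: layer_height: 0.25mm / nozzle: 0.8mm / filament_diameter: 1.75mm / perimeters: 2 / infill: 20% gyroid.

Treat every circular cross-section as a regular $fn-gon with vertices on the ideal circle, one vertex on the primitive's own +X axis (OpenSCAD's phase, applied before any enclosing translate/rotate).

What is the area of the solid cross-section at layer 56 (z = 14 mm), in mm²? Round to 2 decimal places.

477.75 mm²

At z = 14 mm: the cube is not intersected at this z (z outside [0, 13.5]); the cone at (14.5, 8) is not intersected at this z (z outside [-0.5, 10]); Subtracting the remaining from the first: the first operand is absent here, so nothing remains; the 24.5×19.5 cube at (9.5, 11.5) contributes its full rectangle (area 477.75 mm²); Merging all regions: only the 24.5×19.5 cube at (9.5, 11.5) is present, so the union is just that shape — area = 477.75 mm². Overall, the cross-section is a single solid region. Net area = 477.75 mm².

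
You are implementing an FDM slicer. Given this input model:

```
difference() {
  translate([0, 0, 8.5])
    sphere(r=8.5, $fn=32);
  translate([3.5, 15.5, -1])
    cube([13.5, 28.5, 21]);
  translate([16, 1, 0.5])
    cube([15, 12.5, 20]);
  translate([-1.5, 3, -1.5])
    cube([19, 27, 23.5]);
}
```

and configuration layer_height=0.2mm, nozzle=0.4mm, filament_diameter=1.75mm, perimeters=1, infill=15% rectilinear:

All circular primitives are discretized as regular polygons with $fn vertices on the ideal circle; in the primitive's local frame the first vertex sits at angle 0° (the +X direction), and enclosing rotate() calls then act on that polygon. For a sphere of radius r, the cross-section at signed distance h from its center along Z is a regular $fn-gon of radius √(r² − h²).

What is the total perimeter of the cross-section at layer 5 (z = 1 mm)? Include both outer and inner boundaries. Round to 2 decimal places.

25.51 mm

At z = 1 mm: the r=8.5 sphere slices to a regular 32-gon of circumradius 4.000 (√(r²−h²) with h=7.5 from center) (perimeter = 2·32·4.000·sin(180°/32) = 25.09 mm); the cube at (3.5, 15.5) is present — its section is the full 13.5×28.5 rectangle (perimeter 84.00 mm); the 15×12.5 cube at (16, 1) contributes its full rectangle (perimeter 55.00 mm); the 19×27 cube at (-1.5, 3) contributes its full rectangle (perimeter 92.00 mm); Taking the first minus the rest: starting from the r=8.5 sphere, the 13.5×28.5 cube at (3.5, 15.5) misses the remaining region (no effect); the 15×12.5 cube at (16, 1) misses the remaining region (no effect); the 19×27 cube at (-1.5, 3) partially overlaps it — only the 3.11 mm² overlap (of its 513.00 mm²) is removed, clipping the outline — boundary = 25.51 mm. Overall, the cross-section is a single solid region. Total boundary length (outer) = 25.51 mm.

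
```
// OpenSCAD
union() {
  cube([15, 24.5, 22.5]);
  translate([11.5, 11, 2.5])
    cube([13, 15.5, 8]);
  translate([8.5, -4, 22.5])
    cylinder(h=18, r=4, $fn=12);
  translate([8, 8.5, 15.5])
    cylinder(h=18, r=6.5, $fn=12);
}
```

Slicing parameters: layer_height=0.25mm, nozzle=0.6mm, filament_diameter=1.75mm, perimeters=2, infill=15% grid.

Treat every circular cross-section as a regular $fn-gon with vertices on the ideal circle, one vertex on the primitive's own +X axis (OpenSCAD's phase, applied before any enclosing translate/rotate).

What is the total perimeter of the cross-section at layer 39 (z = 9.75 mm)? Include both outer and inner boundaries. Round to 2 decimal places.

At z = 9.75 mm: the cube is present — its section is the full 15×24.5 rectangle (perimeter 79.00 mm); the cube at (11.5, 11) is present — its section is the full 13×15.5 rectangle (perimeter 57.00 mm); the cylinder at (8.5, -4) is not intersected at this z (z outside [22.5, 40.5]); the cylinder at (8, 8.5) is not intersected at this z (z outside [15.5, 33.5]); Taking the union: the regions partially overlap (shared area 47.25 mm²), so the edge portions inside another operand are dropped and the merged outline is re-measured after clipping — boundary = 102.00 mm. Overall, the cross-section is a single solid region. Total boundary length (outer) = 102.00 mm.

102.00 mm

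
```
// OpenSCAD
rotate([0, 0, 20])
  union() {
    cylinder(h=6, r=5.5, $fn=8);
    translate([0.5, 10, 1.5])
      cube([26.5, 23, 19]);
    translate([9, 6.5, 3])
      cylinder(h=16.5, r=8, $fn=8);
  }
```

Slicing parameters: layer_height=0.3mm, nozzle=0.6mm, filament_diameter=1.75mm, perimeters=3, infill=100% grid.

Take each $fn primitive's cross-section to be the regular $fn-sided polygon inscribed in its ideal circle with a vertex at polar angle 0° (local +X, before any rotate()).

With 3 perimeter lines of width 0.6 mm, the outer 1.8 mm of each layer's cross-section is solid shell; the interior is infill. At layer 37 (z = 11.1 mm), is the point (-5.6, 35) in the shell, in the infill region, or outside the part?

outside

At z = 11.1 mm: the cylinder does not reach this height (z outside [0, 6]); the cube at (0.5, 10) is present — its section is the full 26.5×23 rectangle; the r=8 cylinder at (9, 6.5) contributes a regular 8-gon of circumradius 8; Taking the union: the regions partially overlap (shared area 39.58 mm²), so overlapping operands fuse into one piece — 1 connected region; (rotated 20° about Z; rotation is an isometry so areas/perimeters/island counts are preserved). Overall, the cross-section is a single solid region. Undo the 20° rotation: the query point maps to (6.708, 34.805) in the un-rotated model frame. The nearest boundary edge runs (0.50, 33.00)→(27.00, 33.00); distance from the point to it = 1.80 mm. The point is not inside any of the regions above, so it lies outside the cross-section (1.80 mm from the nearest boundary).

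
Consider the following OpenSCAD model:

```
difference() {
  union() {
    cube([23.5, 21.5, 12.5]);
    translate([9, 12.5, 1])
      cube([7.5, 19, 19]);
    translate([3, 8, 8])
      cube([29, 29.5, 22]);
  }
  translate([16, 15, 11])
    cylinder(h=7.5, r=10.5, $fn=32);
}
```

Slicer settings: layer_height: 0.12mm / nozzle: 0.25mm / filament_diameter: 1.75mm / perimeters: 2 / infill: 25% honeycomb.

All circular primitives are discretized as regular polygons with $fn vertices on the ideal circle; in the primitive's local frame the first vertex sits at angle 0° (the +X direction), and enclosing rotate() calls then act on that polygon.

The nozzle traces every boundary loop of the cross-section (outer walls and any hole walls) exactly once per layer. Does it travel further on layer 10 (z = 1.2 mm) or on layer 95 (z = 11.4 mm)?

Layer 10 (z = 1.2): the cube (footprint 23.5×21.5) is included at this height (perimeter 90.00 mm); the cube at (9, 12.5) (footprint 7.5×19) is included at this height (perimeter 53.00 mm); the cube at (3, 8) is absent (z outside [8, 30]); Combining (union): the regions partially overlap (shared area 67.50 mm²), so the edge portions inside another operand are dropped and the merged outline is re-measured after clipping — boundary = 110.00 mm; the cylinder at (16, 15) is absent (z outside [11, 18.5]); Subtracting the remaining from the first: none of the subtracted shapes is present at this height, so the result so far is unchanged — boundary = 110.00 mm. So its perimeter = 110.00 mm. Layer 95 (z = 11.4): the 23.5×21.5 cube contributes its full rectangle (perimeter 90.00 mm); the cube at (9, 12.5) is present — its section is the full 7.5×19 rectangle (perimeter 53.00 mm); the 29×29.5 cube at (3, 8) contributes its full rectangle (perimeter 117.00 mm); Taking the union: the regions partially overlap (shared area 419.25 mm²), so the edge portions inside another operand are dropped and the merged outline is re-measured after clipping — boundary = 139.00 mm; the r=10.5 cylinder at (16, 15) gives a regular 32-gon of circumradius 10.5 (constant along its height) (perimeter = 2·32·10.500·sin(180°/32) = 65.87 mm); After the difference (first − rest): starting from the result so far, the r=10.5 cylinder at (16, 15) partially overlaps it — only the 344.09 mm² overlap (of its 344.14 mm²) is removed, clipping the outline — boundary = 203.83 mm. So its perimeter = 203.83 mm. Layer 95 is larger (203.83 vs 110.00 mm).

layer 95 (z = 11.4 mm)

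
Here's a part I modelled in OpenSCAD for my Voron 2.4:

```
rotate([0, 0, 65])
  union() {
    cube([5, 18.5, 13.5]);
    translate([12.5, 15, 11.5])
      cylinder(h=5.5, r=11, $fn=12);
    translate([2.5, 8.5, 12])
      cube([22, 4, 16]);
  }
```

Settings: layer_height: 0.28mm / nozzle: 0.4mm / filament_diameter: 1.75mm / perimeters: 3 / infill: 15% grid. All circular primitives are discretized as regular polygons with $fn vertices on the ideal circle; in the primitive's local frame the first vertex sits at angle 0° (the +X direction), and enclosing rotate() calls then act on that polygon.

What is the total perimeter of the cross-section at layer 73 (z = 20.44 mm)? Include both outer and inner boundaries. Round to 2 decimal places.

At z = 20.44 mm: the cube is absent (z outside [0, 13.5]); the cylinder at (12.5, 15) is not intersected at this z (z outside [11.5, 17]); the cube at (2.5, 8.5) (footprint 22×4) is included at this height (perimeter 52.00 mm); Merging all regions: only the 22×4 cube at (2.5, 8.5) is present, so the union is just that shape — boundary = 52.00 mm; (whole slice rotated 65° about Z — lengths, areas and connectivity unchanged). Overall, the cross-section is a single solid region. Total boundary length (outer) = 52.00 mm.

52.00 mm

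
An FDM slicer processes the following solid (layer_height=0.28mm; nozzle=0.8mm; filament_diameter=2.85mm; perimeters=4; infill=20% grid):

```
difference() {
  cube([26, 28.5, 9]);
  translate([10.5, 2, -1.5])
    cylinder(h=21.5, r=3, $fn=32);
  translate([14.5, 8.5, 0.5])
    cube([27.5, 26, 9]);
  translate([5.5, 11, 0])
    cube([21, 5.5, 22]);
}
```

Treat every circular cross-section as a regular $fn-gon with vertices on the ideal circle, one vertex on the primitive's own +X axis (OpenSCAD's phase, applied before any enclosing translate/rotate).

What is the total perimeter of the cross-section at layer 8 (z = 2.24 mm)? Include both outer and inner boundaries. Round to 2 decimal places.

At z = 2.24 mm: the cube (footprint 26×28.5) is included at this height (perimeter 109.00 mm); the r=3 cylinder at (10.5, 2) contributes a regular 32-gon of circumradius 3 (perimeter = 2·32·3.000·sin(180°/32) = 18.82 mm); the cube at (14.5, 8.5) is present — its section is the full 27.5×26 rectangle (perimeter 107.00 mm); the 21×5.5 cube at (5.5, 11) contributes its full rectangle (perimeter 53.00 mm); Taking the first minus the rest: starting from the 26×28.5 cube, the r=3 cylinder at (10.5, 2) partially overlaps it — only the 25.04 mm² overlap (of its 28.09 mm²) is removed, clipping the outline; the 27.5×26 cube at (14.5, 8.5) partially overlaps it — only the 230.00 mm² overlap (of its 715.00 mm²) is removed, clipping the outline; the 21×5.5 cube at (5.5, 11) partially overlaps it — only the 49.50 mm² overlap (of its 115.50 mm²) is removed, clipping the outline — boundary = 136.36 mm. Overall, the cross-section is a single solid region. Total boundary length (outer) = 136.36 mm.

136.36 mm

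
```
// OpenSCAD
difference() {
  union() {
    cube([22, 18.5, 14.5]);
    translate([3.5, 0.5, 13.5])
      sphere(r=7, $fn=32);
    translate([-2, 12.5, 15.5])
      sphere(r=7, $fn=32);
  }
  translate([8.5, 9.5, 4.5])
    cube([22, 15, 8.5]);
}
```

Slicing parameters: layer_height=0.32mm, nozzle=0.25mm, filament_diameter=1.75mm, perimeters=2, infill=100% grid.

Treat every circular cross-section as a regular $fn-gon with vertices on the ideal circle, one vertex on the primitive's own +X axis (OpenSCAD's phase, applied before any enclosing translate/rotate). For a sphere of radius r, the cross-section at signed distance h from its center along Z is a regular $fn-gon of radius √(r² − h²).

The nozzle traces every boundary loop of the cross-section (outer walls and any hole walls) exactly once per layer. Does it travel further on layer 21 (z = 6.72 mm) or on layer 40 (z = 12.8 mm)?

layer 40 (z = 12.8 mm)

Layer 21 (z = 6.72): the 22×18.5 cube contributes its full rectangle (perimeter 81.00 mm); the r=7 sphere at (3.5, 0.5) contributes a regular 32-gon of circumradius √(7²−6.78²) = 1.741 (perimeter = 2·32·1.741·sin(180°/32) = 10.92 mm); the sphere at (-2, 12.5) does not reach this height (|z−center|=8.780 > r=7); Merging all regions: the regions partially overlap (shared area 6.44 mm²), so the edge portions inside another operand are dropped and the merged outline is re-measured after clipping — boundary = 82.13 mm; the cube at (8.5, 9.5) is present — its section is the full 22×15 rectangle (perimeter 74.00 mm); Taking the first minus the rest: starting from the result so far, the 22×15 cube at (8.5, 9.5) partially overlaps it — only the 121.50 mm² overlap (of its 330.00 mm²) is removed, clipping the outline — boundary = 82.13 mm. So its perimeter = 82.13 mm. Layer 40 (z = 12.8): the cube is present — its section is the full 22×18.5 rectangle (perimeter 81.00 mm); the sphere at (3.5, 0.5): section is a regular 32-gon, circumradius = √(r²−h²) = √(7²−0.7²) = 6.965 (perimeter = 2·32·6.965·sin(180°/32) = 43.69 mm); the r=7 sphere at (-2, 12.5) slices to a regular 32-gon of circumradius 6.458 (√(r²−h²) with h=2.7 from center) (perimeter = 2·32·6.458·sin(180°/32) = 40.51 mm); Taking the union: the regions partially overlap (shared area 106.07 mm²), so the edge portions inside another operand are dropped and the merged outline is re-measured after clipping — boundary = 104.16 mm; the cube at (8.5, 9.5) is present — its section is the full 22×15 rectangle (perimeter 74.00 mm); After the difference (first − rest): starting from that combined region, the 22×15 cube at (8.5, 9.5) partially overlaps it — only the 121.50 mm² overlap (of its 330.00 mm²) is removed, clipping the outline — boundary = 104.16 mm. So its perimeter = 104.16 mm. Layer 40 is larger (104.16 vs 82.13 mm).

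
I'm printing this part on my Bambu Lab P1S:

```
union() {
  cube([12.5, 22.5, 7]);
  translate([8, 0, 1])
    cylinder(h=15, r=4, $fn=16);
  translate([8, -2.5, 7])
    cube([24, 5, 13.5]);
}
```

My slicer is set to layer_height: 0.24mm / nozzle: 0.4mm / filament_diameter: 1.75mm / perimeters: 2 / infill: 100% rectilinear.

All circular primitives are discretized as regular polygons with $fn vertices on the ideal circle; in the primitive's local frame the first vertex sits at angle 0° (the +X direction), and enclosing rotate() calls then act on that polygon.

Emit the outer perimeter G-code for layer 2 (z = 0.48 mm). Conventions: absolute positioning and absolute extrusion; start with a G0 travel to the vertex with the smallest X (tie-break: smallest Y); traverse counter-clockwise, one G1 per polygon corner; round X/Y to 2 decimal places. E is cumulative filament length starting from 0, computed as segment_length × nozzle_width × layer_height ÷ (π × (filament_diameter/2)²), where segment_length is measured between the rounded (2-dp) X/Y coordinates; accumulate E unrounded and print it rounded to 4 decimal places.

At z = 0.48 mm: the 12.5×22.5 cube contributes its full rectangle; the cylinder at (8, 0) does not reach this height (z outside [1, 16]); the cube at (8, -2.5) is not intersected at this z (z outside [7, 20.5]); Combining (union): only the 12.5×22.5 cube is present, so the union is just that shape — 1 connected region. The outline is a single polygon with 4 vertices. Extrusion per mm of travel: 0.4 × 0.24 / (π × 0.875²) = 0.039912. Accumulating E over each segment gives final E = 2.7939.

G0 X0.00 Y0.00 Z0.48
G1 X12.50 Y0.00 E0.4989
G1 X12.50 Y22.50 E1.3969
G1 X0.00 Y22.50 E1.8958
G1 X0.00 Y0.00 E2.7939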